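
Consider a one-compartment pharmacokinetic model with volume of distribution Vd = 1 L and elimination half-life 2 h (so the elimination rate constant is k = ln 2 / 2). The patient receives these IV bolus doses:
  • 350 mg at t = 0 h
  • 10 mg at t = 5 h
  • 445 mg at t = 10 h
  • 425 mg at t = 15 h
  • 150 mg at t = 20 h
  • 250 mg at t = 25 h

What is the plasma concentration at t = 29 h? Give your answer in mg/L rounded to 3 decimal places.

k = ln 2 / 2 = 0.34657 per h
Dose 1 (350 mg at t=0 h): 350·exp(−0.34657·29) = 0.015 mg/L
Dose 2 (10 mg at t=5 h): 10·exp(−0.34657·24) = 0.002 mg/L
Dose 3 (445 mg at t=10 h): 445·exp(−0.34657·19) = 0.615 mg/L
Dose 4 (425 mg at t=15 h): 425·exp(−0.34657·14) = 3.320 mg/L
Dose 5 (150 mg at t=20 h): 150·exp(−0.34657·9) = 6.629 mg/L
Dose 6 (250 mg at t=25 h): 250·exp(−0.34657·4) = 62.500 mg/L
C(29) = 0.015 + 0.002 + 0.615 + 3.320 + 6.629 + 62.500 = 73.082 mg/L

73.082 mg/L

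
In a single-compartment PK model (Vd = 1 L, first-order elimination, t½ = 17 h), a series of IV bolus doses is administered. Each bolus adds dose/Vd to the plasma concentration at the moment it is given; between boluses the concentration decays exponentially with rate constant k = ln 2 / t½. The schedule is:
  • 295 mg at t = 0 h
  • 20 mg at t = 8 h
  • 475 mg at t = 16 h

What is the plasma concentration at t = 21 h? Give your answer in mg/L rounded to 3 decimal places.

k = ln 2 / 17 = 0.04077 per h
Dose 1 (295 mg at t=0 h): 295·exp(−0.04077·21) = 125.303 mg/L
Dose 2 (20 mg at t=8 h): 20·exp(−0.04077·13) = 11.771 mg/L
Dose 3 (475 mg at t=16 h): 475·exp(−0.04077·5) = 387.396 mg/L
C(21) = 125.303 + 11.771 + 387.396 = 524.471 mg/L

524.471 mg/L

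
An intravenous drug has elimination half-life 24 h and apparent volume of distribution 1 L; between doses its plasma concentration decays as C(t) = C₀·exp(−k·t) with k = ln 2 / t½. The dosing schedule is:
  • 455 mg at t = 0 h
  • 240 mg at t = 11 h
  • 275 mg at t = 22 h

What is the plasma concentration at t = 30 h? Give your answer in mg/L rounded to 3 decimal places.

548.214 mg/L

k = ln 2 / 24 = 0.02888 per h
Dose 1 (455 mg at t=0 h): 455·exp(−0.02888·30) = 191.304 mg/L
Dose 2 (240 mg at t=11 h): 240·exp(−0.02888·19) = 138.642 mg/L
Dose 3 (275 mg at t=22 h): 275·exp(−0.02888·8) = 218.268 mg/L
C(30) = 191.304 + 138.642 + 218.268 = 548.214 mg/L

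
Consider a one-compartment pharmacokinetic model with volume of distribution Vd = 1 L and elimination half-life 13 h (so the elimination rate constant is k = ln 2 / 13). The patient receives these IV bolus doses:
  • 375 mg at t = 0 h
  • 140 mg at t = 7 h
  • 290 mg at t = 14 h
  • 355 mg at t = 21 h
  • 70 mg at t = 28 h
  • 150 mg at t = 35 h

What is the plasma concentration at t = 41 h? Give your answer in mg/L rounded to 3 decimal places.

k = ln 2 / 13 = 0.05332 per h
Dose 1 (375 mg at t=0 h): 375·exp(−0.05332·41) = 42.134 mg/L
Dose 2 (140 mg at t=7 h): 140·exp(−0.05332·34) = 22.846 mg/L
Dose 3 (290 mg at t=14 h): 290·exp(−0.05332·27) = 68.736 mg/L
Dose 4 (355 mg at t=21 h): 355·exp(−0.05332·20) = 122.210 mg/L
Dose 5 (70 mg at t=28 h): 70·exp(−0.05332·13) = 35.000 mg/L
Dose 6 (150 mg at t=35 h): 150·exp(−0.05332·6) = 108.932 mg/L
C(41) = 42.134 + 22.846 + 68.736 + 122.210 + 35.000 + 108.932 = 399.857 mg/L

399.857 mg/L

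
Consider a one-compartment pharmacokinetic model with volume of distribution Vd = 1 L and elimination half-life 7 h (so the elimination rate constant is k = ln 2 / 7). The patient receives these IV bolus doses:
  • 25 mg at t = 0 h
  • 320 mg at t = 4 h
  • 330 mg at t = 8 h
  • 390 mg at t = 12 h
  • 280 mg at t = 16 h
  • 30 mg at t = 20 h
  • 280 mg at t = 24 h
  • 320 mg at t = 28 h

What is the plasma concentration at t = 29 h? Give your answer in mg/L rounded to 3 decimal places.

k = ln 2 / 7 = 0.09902 per h
Dose 1 (25 mg at t=0 h): 25·exp(−0.09902·29) = 1.415 mg/L
Dose 2 (320 mg at t=4 h): 320·exp(−0.09902·25) = 26.918 mg/L
Dose 3 (330 mg at t=8 h): 330·exp(−0.09902·21) = 41.250 mg/L
Dose 4 (390 mg at t=12 h): 390·exp(−0.09902·17) = 72.442 mg/L
Dose 5 (280 mg at t=16 h): 280·exp(−0.09902·13) = 77.286 mg/L
Dose 6 (30 mg at t=20 h): 30·exp(−0.09902·9) = 12.305 mg/L
Dose 7 (280 mg at t=24 h): 280·exp(−0.09902·5) = 170.662 mg/L
Dose 8 (320 mg at t=28 h): 320·exp(−0.09902·1) = 289.832 mg/L
C(29) = 1.415 + 26.918 + 41.250 + 72.442 + 77.286 + 12.305 + 170.662 + 289.832 = 692.110 mg/L

692.110 mg/L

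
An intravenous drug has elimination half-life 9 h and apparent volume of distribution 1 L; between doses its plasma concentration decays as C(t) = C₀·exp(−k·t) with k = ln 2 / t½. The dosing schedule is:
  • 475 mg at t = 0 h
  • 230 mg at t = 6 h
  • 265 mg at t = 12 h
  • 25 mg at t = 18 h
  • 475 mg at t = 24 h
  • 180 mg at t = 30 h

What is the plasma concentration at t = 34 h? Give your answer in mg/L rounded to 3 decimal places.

k = ln 2 / 9 = 0.07702 per h
Dose 1 (475 mg at t=0 h): 475·exp(−0.07702·34) = 34.631 mg/L
Dose 2 (230 mg at t=6 h): 230·exp(−0.07702·28) = 26.619 mg/L
Dose 3 (265 mg at t=12 h): 265·exp(−0.07702·22) = 48.685 mg/L
Dose 4 (25 mg at t=18 h): 25·exp(−0.07702·16) = 7.291 mg/L
Dose 5 (475 mg at t=24 h): 475·exp(−0.07702·10) = 219.895 mg/L
Dose 6 (180 mg at t=30 h): 180·exp(−0.07702·4) = 132.276 mg/L
C(34) = 34.631 + 26.619 + 48.685 + 7.291 + 219.895 + 132.276 = 469.397 mg/L

469.397 mg/L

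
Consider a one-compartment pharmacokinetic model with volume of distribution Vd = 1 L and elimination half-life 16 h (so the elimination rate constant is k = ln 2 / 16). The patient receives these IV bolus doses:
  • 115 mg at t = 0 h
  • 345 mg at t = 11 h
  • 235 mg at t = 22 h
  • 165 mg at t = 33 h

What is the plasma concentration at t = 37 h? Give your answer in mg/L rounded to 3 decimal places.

396.453 mg/L

k = ln 2 / 16 = 0.04332 per h
Dose 1 (115 mg at t=0 h): 115·exp(−0.04332·37) = 23.151 mg/L
Dose 2 (345 mg at t=11 h): 345·exp(−0.04332·26) = 111.852 mg/L
Dose 3 (235 mg at t=22 h): 235·exp(−0.04332·15) = 122.702 mg/L
Dose 4 (165 mg at t=33 h): 165·exp(−0.04332·4) = 138.748 mg/L
C(37) = 23.151 + 111.852 + 122.702 + 138.748 = 396.453 mg/L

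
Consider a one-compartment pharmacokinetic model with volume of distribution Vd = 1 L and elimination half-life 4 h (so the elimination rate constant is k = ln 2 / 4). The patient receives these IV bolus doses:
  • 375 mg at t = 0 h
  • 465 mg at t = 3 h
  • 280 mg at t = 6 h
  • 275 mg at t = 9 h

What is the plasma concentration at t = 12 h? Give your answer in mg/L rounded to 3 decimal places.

407.140 mg/L

k = ln 2 / 4 = 0.17329 per h
Dose 1 (375 mg at t=0 h): 375·exp(−0.17329·12) = 46.875 mg/L
Dose 2 (465 mg at t=3 h): 465·exp(−0.17329·9) = 97.754 mg/L
Dose 3 (280 mg at t=6 h): 280·exp(−0.17329·6) = 98.995 mg/L
Dose 4 (275 mg at t=9 h): 275·exp(−0.17329·3) = 163.516 mg/L
C(12) = 46.875 + 97.754 + 98.995 + 163.516 = 407.140 mg/L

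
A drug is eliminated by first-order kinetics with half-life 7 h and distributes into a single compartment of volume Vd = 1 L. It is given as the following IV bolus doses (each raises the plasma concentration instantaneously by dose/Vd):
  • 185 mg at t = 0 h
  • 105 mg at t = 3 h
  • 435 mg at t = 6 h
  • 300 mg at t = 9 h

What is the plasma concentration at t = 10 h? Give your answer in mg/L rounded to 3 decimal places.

685.678 mg/L

k = ln 2 / 7 = 0.09902 per h
Dose 1 (185 mg at t=0 h): 185·exp(−0.09902·10) = 68.727 mg/L
Dose 2 (105 mg at t=3 h): 105·exp(−0.09902·7) = 52.500 mg/L
Dose 3 (435 mg at t=6 h): 435·exp(−0.09902·4) = 292.733 mg/L
Dose 4 (300 mg at t=9 h): 300·exp(−0.09902·1) = 271.717 mg/L
C(10) = 68.727 + 52.500 + 292.733 + 271.717 = 685.678 mg/L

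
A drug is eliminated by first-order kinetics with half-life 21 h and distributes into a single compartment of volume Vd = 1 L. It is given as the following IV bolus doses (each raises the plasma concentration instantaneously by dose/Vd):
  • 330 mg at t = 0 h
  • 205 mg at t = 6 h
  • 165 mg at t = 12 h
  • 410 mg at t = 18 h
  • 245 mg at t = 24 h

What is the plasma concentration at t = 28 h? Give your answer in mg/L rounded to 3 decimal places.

k = ln 2 / 21 = 0.03301 per h
Dose 1 (330 mg at t=0 h): 330·exp(−0.03301·28) = 130.961 mg/L
Dose 2 (205 mg at t=6 h): 205·exp(−0.03301·22) = 99.172 mg/L
Dose 3 (165 mg at t=12 h): 165·exp(−0.03301·16) = 97.303 mg/L
Dose 4 (410 mg at t=18 h): 410·exp(−0.03301·10) = 294.738 mg/L
Dose 5 (245 mg at t=24 h): 245·exp(−0.03301·4) = 214.698 mg/L
C(28) = 130.961 + 99.172 + 97.303 + 294.738 + 214.698 = 836.872 mg/L

836.872 mg/L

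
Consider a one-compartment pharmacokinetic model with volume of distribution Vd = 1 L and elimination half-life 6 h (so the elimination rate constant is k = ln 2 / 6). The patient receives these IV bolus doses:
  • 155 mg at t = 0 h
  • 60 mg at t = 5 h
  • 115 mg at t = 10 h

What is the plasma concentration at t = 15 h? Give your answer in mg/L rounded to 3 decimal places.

k = ln 2 / 6 = 0.11552 per h
Dose 1 (155 mg at t=0 h): 155·exp(−0.11552·15) = 27.400 mg/L
Dose 2 (60 mg at t=5 h): 60·exp(−0.11552·10) = 18.899 mg/L
Dose 3 (115 mg at t=10 h): 115·exp(−0.11552·5) = 64.542 mg/L
C(15) = 27.400 + 18.899 + 64.542 = 110.841 mg/L

110.841 mg/L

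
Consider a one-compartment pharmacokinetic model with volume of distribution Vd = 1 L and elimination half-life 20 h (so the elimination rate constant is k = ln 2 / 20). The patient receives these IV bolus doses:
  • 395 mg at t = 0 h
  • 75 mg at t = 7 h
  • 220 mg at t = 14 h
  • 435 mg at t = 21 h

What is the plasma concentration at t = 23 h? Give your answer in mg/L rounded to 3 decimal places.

k = ln 2 / 20 = 0.03466 per h
Dose 1 (395 mg at t=0 h): 395·exp(−0.03466·23) = 177.997 mg/L
Dose 2 (75 mg at t=7 h): 75·exp(−0.03466·16) = 43.076 mg/L
Dose 3 (220 mg at t=14 h): 220·exp(−0.03466·9) = 161.049 mg/L
Dose 4 (435 mg at t=21 h): 435·exp(−0.03466·2) = 405.869 mg/L
C(23) = 177.997 + 43.076 + 161.049 + 405.869 = 787.992 mg/L

787.992 mg/L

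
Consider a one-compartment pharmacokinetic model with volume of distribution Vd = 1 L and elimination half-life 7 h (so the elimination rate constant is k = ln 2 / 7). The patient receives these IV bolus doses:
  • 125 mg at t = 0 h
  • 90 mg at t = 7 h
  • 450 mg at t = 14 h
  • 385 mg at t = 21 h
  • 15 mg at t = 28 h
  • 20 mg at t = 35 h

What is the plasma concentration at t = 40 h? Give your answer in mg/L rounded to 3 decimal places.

k = ln 2 / 7 = 0.09902 per h
Dose 1 (125 mg at t=0 h): 125·exp(−0.09902·40) = 2.381 mg/L
Dose 2 (90 mg at t=7 h): 90·exp(−0.09902·33) = 3.428 mg/L
Dose 3 (450 mg at t=14 h): 450·exp(−0.09902·26) = 34.285 mg/L
Dose 4 (385 mg at t=21 h): 385·exp(−0.09902·19) = 58.665 mg/L
Dose 5 (15 mg at t=28 h): 15·exp(−0.09902·12) = 4.571 mg/L
Dose 6 (20 mg at t=35 h): 20·exp(−0.09902·5) = 12.190 mg/L
C(40) = 2.381 + 3.428 + 34.285 + 58.665 + 4.571 + 12.190 = 115.521 mg/L

115.521 mg/L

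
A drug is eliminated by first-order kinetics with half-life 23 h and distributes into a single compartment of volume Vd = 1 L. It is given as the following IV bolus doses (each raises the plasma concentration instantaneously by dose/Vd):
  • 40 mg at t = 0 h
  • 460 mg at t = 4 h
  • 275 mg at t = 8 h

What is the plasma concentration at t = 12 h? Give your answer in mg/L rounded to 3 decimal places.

633.084 mg/L

k = ln 2 / 23 = 0.03014 per h
Dose 1 (40 mg at t=0 h): 40·exp(−0.03014·12) = 27.861 mg/L
Dose 2 (460 mg at t=4 h): 460·exp(−0.03014·8) = 361.453 mg/L
Dose 3 (275 mg at t=8 h): 275·exp(−0.03014·4) = 243.770 mg/L
C(12) = 27.861 + 361.453 + 243.770 = 633.084 mg/L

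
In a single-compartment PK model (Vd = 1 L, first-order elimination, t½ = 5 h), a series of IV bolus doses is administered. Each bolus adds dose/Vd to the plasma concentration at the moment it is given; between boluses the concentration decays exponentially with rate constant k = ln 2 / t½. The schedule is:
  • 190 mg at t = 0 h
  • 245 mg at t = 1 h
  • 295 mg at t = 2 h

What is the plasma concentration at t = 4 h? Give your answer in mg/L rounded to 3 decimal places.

494.334 mg/L

k = ln 2 / 5 = 0.13863 per h
Dose 1 (190 mg at t=0 h): 190·exp(−0.13863·4) = 109.126 mg/L
Dose 2 (245 mg at t=1 h): 245·exp(−0.13863·3) = 161.640 mg/L
Dose 3 (295 mg at t=2 h): 295·exp(−0.13863·2) = 223.568 mg/L
C(4) = 109.126 + 161.640 + 223.568 = 494.334 mg/L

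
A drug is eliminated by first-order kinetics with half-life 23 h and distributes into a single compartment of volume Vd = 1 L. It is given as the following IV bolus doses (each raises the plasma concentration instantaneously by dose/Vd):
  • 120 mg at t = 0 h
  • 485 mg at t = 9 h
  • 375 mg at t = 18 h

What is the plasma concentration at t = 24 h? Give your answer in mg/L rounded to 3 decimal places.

k = ln 2 / 23 = 0.03014 per h
Dose 1 (120 mg at t=0 h): 120·exp(−0.03014·24) = 58.219 mg/L
Dose 2 (485 mg at t=9 h): 485·exp(−0.03014·15) = 308.616 mg/L
Dose 3 (375 mg at t=18 h): 375·exp(−0.03014·6) = 312.969 mg/L
C(24) = 58.219 + 308.616 + 312.969 = 679.804 mg/L

679.804 mg/L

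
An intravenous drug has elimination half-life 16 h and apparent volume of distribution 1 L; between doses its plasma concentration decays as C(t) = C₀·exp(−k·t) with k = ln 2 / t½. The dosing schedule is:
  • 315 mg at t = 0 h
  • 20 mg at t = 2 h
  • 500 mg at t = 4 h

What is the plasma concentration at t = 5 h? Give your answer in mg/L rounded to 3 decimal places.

k = ln 2 / 16 = 0.04332 per h
Dose 1 (315 mg at t=0 h): 315·exp(−0.04332·5) = 253.652 mg/L
Dose 2 (20 mg at t=2 h): 20·exp(−0.04332·3) = 17.563 mg/L
Dose 3 (500 mg at t=4 h): 500·exp(−0.04332·1) = 478.802 mg/L
C(5) = 253.652 + 17.563 + 478.802 = 750.016 mg/L

750.016 mg/L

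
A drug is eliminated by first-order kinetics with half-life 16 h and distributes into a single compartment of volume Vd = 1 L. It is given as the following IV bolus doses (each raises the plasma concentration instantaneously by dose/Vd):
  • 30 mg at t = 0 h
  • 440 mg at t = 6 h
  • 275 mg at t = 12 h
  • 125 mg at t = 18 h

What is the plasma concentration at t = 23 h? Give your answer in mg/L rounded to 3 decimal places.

k = ln 2 / 16 = 0.04332 per h
Dose 1 (30 mg at t=0 h): 30·exp(−0.04332·23) = 11.076 mg/L
Dose 2 (440 mg at t=6 h): 440·exp(−0.04332·17) = 210.673 mg/L
Dose 3 (275 mg at t=12 h): 275·exp(−0.04332·11) = 170.755 mg/L
Dose 4 (125 mg at t=18 h): 125·exp(−0.04332·5) = 100.656 mg/L
C(23) = 11.076 + 210.673 + 170.755 + 100.656 = 493.160 mg/L

493.160 mg/L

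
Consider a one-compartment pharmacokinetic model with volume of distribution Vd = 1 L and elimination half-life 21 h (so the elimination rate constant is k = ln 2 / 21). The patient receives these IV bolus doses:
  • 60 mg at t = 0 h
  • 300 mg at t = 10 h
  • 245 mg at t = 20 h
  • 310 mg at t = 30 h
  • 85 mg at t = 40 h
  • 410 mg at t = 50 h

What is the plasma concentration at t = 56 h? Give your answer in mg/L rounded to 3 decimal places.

667.720 mg/L

k = ln 2 / 21 = 0.03301 per h
Dose 1 (60 mg at t=0 h): 60·exp(−0.03301·56) = 9.449 mg/L
Dose 2 (300 mg at t=10 h): 300·exp(−0.03301·46) = 65.724 mg/L
Dose 3 (245 mg at t=20 h): 245·exp(−0.03301·36) = 74.665 mg/L
Dose 4 (310 mg at t=30 h): 310·exp(−0.03301·26) = 131.419 mg/L
Dose 5 (85 mg at t=40 h): 85·exp(−0.03301·16) = 50.126 mg/L
Dose 6 (410 mg at t=50 h): 410·exp(−0.03301·6) = 336.337 mg/L
C(56) = 9.449 + 65.724 + 74.665 + 131.419 + 50.126 + 336.337 = 667.720 mg/L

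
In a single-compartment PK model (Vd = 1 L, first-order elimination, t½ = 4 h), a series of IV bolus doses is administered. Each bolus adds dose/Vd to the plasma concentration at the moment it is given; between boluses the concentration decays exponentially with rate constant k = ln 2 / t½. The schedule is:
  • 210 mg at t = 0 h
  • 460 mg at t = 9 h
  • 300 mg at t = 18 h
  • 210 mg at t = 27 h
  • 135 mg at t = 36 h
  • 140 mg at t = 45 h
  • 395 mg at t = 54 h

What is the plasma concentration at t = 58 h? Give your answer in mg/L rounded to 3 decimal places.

216.571 mg/L

k = ln 2 / 4 = 0.17329 per h
Dose 1 (210 mg at t=0 h): 210·exp(−0.17329·58) = 0.009 mg/L
Dose 2 (460 mg at t=9 h): 460·exp(−0.17329·49) = 0.094 mg/L
Dose 3 (300 mg at t=18 h): 300·exp(−0.17329·40) = 0.293 mg/L
Dose 4 (210 mg at t=27 h): 210·exp(−0.17329·31) = 0.976 mg/L
Dose 5 (135 mg at t=36 h): 135·exp(−0.17329·22) = 2.983 mg/L
Dose 6 (140 mg at t=45 h): 140·exp(−0.17329·13) = 14.716 mg/L
Dose 7 (395 mg at t=54 h): 395·exp(−0.17329·4) = 197.500 mg/L
C(58) = 0.009 + 0.094 + 0.293 + 0.976 + 2.983 + 14.716 + 197.500 = 216.571 mg/L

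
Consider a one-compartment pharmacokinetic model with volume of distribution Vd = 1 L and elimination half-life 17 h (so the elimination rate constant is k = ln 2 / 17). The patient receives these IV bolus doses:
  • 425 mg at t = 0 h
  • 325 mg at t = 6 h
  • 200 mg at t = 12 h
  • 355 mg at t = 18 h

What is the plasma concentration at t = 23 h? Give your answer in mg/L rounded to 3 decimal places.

746.128 mg/L

k = ln 2 / 17 = 0.04077 per h
Dose 1 (425 mg at t=0 h): 425·exp(−0.04077·23) = 166.385 mg/L
Dose 2 (325 mg at t=6 h): 325·exp(−0.04077·17) = 162.500 mg/L
Dose 3 (200 mg at t=12 h): 200·exp(−0.04077·11) = 127.716 mg/L
Dose 4 (355 mg at t=18 h): 355·exp(−0.04077·5) = 289.528 mg/L
C(23) = 166.385 + 162.500 + 127.716 + 289.528 = 746.128 mg/L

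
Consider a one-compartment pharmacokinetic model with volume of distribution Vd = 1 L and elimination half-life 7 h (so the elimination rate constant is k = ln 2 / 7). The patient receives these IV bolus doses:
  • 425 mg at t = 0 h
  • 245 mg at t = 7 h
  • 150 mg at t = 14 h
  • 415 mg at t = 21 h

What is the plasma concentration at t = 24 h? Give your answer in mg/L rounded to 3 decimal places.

449.049 mg/L

k = ln 2 / 7 = 0.09902 per h
Dose 1 (425 mg at t=0 h): 425·exp(−0.09902·24) = 39.472 mg/L
Dose 2 (245 mg at t=7 h): 245·exp(−0.09902·17) = 45.509 mg/L
Dose 3 (150 mg at t=14 h): 150·exp(−0.09902·10) = 55.725 mg/L
Dose 4 (415 mg at t=21 h): 415·exp(−0.09902·3) = 308.344 mg/L
C(24) = 39.472 + 45.509 + 55.725 + 308.344 = 449.049 mg/L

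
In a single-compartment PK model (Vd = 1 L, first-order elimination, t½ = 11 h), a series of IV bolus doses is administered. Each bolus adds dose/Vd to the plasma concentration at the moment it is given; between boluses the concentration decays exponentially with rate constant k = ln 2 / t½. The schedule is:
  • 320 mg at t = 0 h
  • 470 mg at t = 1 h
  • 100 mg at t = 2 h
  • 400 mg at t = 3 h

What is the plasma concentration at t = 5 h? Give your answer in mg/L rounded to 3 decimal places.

1034.214 mg/L

k = ln 2 / 11 = 0.06301 per h
Dose 1 (320 mg at t=0 h): 320·exp(−0.06301·5) = 233.517 mg/L
Dose 2 (470 mg at t=1 h): 470·exp(−0.06301·4) = 365.285 mg/L
Dose 3 (100 mg at t=2 h): 100·exp(−0.06301·3) = 82.775 mg/L
Dose 4 (400 mg at t=3 h): 400·exp(−0.06301·2) = 352.637 mg/L
C(5) = 233.517 + 365.285 + 82.775 + 352.637 = 1034.214 mg/L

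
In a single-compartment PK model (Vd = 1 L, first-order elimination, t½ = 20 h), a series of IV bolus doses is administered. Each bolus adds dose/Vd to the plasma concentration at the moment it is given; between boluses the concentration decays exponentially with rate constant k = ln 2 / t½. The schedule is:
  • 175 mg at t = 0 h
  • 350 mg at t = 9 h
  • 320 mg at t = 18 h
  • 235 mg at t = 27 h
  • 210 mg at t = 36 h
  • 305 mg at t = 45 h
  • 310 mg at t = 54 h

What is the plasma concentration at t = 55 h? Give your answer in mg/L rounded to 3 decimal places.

898.711 mg/L

k = ln 2 / 20 = 0.03466 per h
Dose 1 (175 mg at t=0 h): 175·exp(−0.03466·55) = 26.014 mg/L
Dose 2 (350 mg at t=9 h): 350·exp(−0.03466·46) = 71.072 mg/L
Dose 3 (320 mg at t=18 h): 320·exp(−0.03466·37) = 88.766 mg/L
Dose 4 (235 mg at t=27 h): 235·exp(−0.03466·28) = 89.048 mg/L
Dose 5 (210 mg at t=36 h): 210·exp(−0.03466·19) = 108.703 mg/L
Dose 6 (305 mg at t=45 h): 305·exp(−0.03466·10) = 215.668 mg/L
Dose 7 (310 mg at t=54 h): 310·exp(−0.03466·1) = 299.440 mg/L
C(55) = 26.014 + 71.072 + 88.766 + 89.048 + 108.703 + 215.668 + 299.440 = 898.711 mg/L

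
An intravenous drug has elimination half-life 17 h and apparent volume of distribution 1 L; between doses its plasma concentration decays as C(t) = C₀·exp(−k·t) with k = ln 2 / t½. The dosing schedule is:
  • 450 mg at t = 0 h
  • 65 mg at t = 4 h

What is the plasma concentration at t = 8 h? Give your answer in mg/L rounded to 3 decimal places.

k = ln 2 / 17 = 0.04077 per h
Dose 1 (450 mg at t=0 h): 450·exp(−0.04077·8) = 324.752 mg/L
Dose 2 (65 mg at t=4 h): 65·exp(−0.04077·4) = 55.218 mg/L
C(8) = 324.752 + 55.218 = 379.970 mg/L

379.970 mg/L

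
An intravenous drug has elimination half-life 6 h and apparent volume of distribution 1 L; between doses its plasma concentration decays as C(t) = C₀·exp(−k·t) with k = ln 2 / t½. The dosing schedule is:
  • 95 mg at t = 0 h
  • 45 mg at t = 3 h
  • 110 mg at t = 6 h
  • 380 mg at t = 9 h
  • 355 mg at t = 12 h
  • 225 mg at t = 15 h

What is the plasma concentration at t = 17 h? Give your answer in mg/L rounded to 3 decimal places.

581.749 mg/L

k = ln 2 / 6 = 0.11552 per h
Dose 1 (95 mg at t=0 h): 95·exp(−0.11552·17) = 13.329 mg/L
Dose 2 (45 mg at t=3 h): 45·exp(−0.11552·14) = 8.929 mg/L
Dose 3 (110 mg at t=6 h): 110·exp(−0.11552·11) = 30.868 mg/L
Dose 4 (380 mg at t=9 h): 380·exp(−0.11552·8) = 150.803 mg/L
Dose 5 (355 mg at t=12 h): 355·exp(−0.11552·5) = 199.237 mg/L
Dose 6 (225 mg at t=15 h): 225·exp(−0.11552·2) = 178.583 mg/L
C(17) = 13.329 + 8.929 + 30.868 + 150.803 + 199.237 + 178.583 = 581.749 mg/L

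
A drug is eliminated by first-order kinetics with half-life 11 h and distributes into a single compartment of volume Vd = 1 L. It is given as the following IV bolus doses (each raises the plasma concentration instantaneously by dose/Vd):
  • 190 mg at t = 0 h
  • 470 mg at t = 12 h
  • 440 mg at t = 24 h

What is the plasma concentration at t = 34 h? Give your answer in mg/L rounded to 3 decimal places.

374.109 mg/L

k = ln 2 / 11 = 0.06301 per h
Dose 1 (190 mg at t=0 h): 190·exp(−0.06301·34) = 22.300 mg/L
Dose 2 (470 mg at t=12 h): 470·exp(−0.06301·22) = 117.500 mg/L
Dose 3 (440 mg at t=24 h): 440·exp(−0.06301·10) = 234.309 mg/L
C(34) = 22.300 + 117.500 + 234.309 = 374.109 mg/L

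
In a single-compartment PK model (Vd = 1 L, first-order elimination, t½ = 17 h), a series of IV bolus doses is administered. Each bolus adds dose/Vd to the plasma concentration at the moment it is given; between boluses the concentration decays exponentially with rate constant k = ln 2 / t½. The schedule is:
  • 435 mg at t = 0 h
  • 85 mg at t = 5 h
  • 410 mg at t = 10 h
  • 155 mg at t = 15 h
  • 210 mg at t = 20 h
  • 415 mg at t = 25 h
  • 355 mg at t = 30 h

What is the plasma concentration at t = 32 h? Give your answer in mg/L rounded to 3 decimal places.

k = ln 2 / 17 = 0.04077 per h
Dose 1 (435 mg at t=0 h): 435·exp(−0.04077·32) = 117.990 mg/L
Dose 2 (85 mg at t=5 h): 85·exp(−0.04077·27) = 28.269 mg/L
Dose 3 (410 mg at t=10 h): 410·exp(−0.04077·22) = 167.192 mg/L
Dose 4 (155 mg at t=15 h): 155·exp(−0.04077·17) = 77.500 mg/L
Dose 5 (210 mg at t=20 h): 210·exp(−0.04077·12) = 128.744 mg/L
Dose 6 (415 mg at t=25 h): 415·exp(−0.04077·7) = 311.957 mg/L
Dose 7 (355 mg at t=30 h): 355·exp(−0.04077·2) = 327.200 mg/L
C(32) = 117.990 + 28.269 + 167.192 + 77.500 + 128.744 + 311.957 + 327.200 = 1158.852 mg/L

1158.852 mg/L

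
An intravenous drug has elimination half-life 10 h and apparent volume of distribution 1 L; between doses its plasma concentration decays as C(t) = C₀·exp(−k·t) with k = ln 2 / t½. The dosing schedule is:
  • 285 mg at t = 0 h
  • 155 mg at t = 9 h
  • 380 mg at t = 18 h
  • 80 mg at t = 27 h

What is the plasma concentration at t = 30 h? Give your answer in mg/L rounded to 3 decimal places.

302.165 mg/L

k = ln 2 / 10 = 0.06931 per h
Dose 1 (285 mg at t=0 h): 285·exp(−0.06931·30) = 35.625 mg/L
Dose 2 (155 mg at t=9 h): 155·exp(−0.06931·21) = 36.155 mg/L
Dose 3 (380 mg at t=18 h): 380·exp(−0.06931·12) = 165.405 mg/L
Dose 4 (80 mg at t=27 h): 80·exp(−0.06931·3) = 64.980 mg/L
C(30) = 35.625 + 36.155 + 165.405 + 64.980 = 302.165 mg/L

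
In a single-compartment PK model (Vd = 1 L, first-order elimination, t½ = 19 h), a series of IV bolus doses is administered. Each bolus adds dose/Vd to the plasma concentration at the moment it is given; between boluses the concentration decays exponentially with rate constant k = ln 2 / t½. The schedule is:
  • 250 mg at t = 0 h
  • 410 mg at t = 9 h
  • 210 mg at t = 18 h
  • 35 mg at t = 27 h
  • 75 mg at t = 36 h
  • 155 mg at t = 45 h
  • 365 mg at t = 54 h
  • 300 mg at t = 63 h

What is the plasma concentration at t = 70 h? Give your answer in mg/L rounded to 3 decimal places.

k = ln 2 / 19 = 0.03648 per h
Dose 1 (250 mg at t=0 h): 250·exp(−0.03648·70) = 19.448 mg/L
Dose 2 (410 mg at t=9 h): 410·exp(−0.03648·61) = 44.291 mg/L
Dose 3 (210 mg at t=18 h): 210·exp(−0.03648·52) = 31.503 mg/L
Dose 4 (35 mg at t=27 h): 35·exp(−0.03648·43) = 7.291 mg/L
Dose 5 (75 mg at t=36 h): 75·exp(−0.03648·34) = 21.696 mg/L
Dose 6 (155 mg at t=45 h): 155·exp(−0.03648·25) = 62.264 mg/L
Dose 7 (365 mg at t=54 h): 365·exp(−0.03648·16) = 203.608 mg/L
Dose 8 (300 mg at t=63 h): 300·exp(−0.03648·7) = 232.389 mg/L
C(70) = 19.448 + 44.291 + 31.503 + 7.291 + 21.696 + 62.264 + 203.608 + 232.389 = 622.490 mg/L

622.490 mg/L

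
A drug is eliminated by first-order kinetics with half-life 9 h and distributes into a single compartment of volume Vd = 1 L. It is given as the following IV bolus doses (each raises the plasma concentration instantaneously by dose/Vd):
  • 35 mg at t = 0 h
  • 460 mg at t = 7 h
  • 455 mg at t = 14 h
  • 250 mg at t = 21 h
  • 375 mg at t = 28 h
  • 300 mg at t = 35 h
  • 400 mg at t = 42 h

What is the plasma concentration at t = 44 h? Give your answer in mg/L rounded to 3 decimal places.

717.726 mg/L

k = ln 2 / 9 = 0.07702 per h
Dose 1 (35 mg at t=0 h): 35·exp(−0.07702·44) = 1.181 mg/L
Dose 2 (460 mg at t=7 h): 460·exp(−0.07702·37) = 26.619 mg/L
Dose 3 (455 mg at t=14 h): 455·exp(−0.07702·30) = 45.142 mg/L
Dose 4 (250 mg at t=21 h): 250·exp(−0.07702·23) = 42.525 mg/L
Dose 5 (375 mg at t=28 h): 375·exp(−0.07702·16) = 109.362 mg/L
Dose 6 (300 mg at t=35 h): 300·exp(−0.07702·9) = 150.000 mg/L
Dose 7 (400 mg at t=42 h): 400·exp(−0.07702·2) = 342.898 mg/L
C(44) = 1.181 + 26.619 + 45.142 + 42.525 + 109.362 + 150.000 + 342.898 = 717.726 mg/L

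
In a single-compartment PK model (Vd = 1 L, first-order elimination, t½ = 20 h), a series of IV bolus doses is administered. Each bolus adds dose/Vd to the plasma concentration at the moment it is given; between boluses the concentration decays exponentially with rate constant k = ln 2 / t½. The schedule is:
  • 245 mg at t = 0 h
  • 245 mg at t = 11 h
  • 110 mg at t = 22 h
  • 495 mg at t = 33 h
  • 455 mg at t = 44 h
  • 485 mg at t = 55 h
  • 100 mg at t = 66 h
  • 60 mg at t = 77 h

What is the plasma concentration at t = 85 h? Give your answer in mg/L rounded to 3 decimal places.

k = ln 2 / 20 = 0.03466 per h
Dose 1 (245 mg at t=0 h): 245·exp(−0.03466·85) = 12.876 mg/L
Dose 2 (245 mg at t=11 h): 245·exp(−0.03466·74) = 18.852 mg/L
Dose 3 (110 mg at t=22 h): 110·exp(−0.03466·63) = 12.392 mg/L
Dose 4 (495 mg at t=33 h): 495·exp(−0.03466·52) = 81.645 mg/L
Dose 5 (455 mg at t=44 h): 455·exp(−0.03466·41) = 109.875 mg/L
Dose 6 (485 mg at t=55 h): 485·exp(−0.03466·30) = 171.473 mg/L
Dose 7 (100 mg at t=66 h): 100·exp(−0.03466·19) = 51.763 mg/L
Dose 8 (60 mg at t=77 h): 60·exp(−0.03466·8) = 45.471 mg/L
C(85) = 12.876 + 18.852 + 12.392 + 81.645 + 109.875 + 171.473 + 51.763 + 45.471 = 504.348 mg/L

504.348 mg/L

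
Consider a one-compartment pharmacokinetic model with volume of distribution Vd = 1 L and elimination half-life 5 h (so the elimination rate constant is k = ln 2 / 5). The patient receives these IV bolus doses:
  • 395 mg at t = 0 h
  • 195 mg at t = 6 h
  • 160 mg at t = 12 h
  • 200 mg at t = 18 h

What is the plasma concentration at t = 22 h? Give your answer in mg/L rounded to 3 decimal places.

k = ln 2 / 5 = 0.13863 per h
Dose 1 (395 mg at t=0 h): 395·exp(−0.13863·22) = 18.710 mg/L
Dose 2 (195 mg at t=6 h): 195·exp(−0.13863·16) = 21.220 mg/L
Dose 3 (160 mg at t=12 h): 160·exp(−0.13863·10) = 40.000 mg/L
Dose 4 (200 mg at t=18 h): 200·exp(−0.13863·4) = 114.870 mg/L
C(22) = 18.710 + 21.220 + 40.000 + 114.870 = 194.799 mg/L

194.799 mg/L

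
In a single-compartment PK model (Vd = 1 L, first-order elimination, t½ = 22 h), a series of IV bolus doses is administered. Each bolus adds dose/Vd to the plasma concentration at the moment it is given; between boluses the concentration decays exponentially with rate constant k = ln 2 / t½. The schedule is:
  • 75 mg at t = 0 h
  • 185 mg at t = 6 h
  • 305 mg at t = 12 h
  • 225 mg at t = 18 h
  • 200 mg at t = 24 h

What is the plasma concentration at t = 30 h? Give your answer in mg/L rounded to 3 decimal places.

608.694 mg/L

k = ln 2 / 22 = 0.03151 per h
Dose 1 (75 mg at t=0 h): 75·exp(−0.03151·30) = 29.145 mg/L
Dose 2 (185 mg at t=6 h): 185·exp(−0.03151·24) = 86.851 mg/L
Dose 3 (305 mg at t=12 h): 305·exp(−0.03151·18) = 172.983 mg/L
Dose 4 (225 mg at t=18 h): 225·exp(−0.03151·12) = 154.164 mg/L
Dose 5 (200 mg at t=24 h): 200·exp(−0.03151·6) = 165.551 mg/L
C(30) = 29.145 + 86.851 + 172.983 + 154.164 + 165.551 = 608.694 mg/L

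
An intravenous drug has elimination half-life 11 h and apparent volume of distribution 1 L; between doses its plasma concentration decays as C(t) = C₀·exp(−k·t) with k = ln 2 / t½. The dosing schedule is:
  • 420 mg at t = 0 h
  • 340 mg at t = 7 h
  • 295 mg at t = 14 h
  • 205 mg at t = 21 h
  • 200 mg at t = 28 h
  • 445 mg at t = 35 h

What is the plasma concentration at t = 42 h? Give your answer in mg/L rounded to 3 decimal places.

541.417 mg/L

k = ln 2 / 11 = 0.06301 per h
Dose 1 (420 mg at t=0 h): 420·exp(−0.06301·42) = 29.776 mg/L
Dose 2 (340 mg at t=7 h): 340·exp(−0.06301·35) = 37.468 mg/L
Dose 3 (295 mg at t=14 h): 295·exp(−0.06301·28) = 50.532 mg/L
Dose 4 (205 mg at t=21 h): 205·exp(−0.06301·21) = 54.583 mg/L
Dose 5 (200 mg at t=28 h): 200·exp(−0.06301·14) = 82.775 mg/L
Dose 6 (445 mg at t=35 h): 445·exp(−0.06301·7) = 286.283 mg/L
C(42) = 29.776 + 37.468 + 50.532 + 54.583 + 82.775 + 286.283 = 541.417 mg/L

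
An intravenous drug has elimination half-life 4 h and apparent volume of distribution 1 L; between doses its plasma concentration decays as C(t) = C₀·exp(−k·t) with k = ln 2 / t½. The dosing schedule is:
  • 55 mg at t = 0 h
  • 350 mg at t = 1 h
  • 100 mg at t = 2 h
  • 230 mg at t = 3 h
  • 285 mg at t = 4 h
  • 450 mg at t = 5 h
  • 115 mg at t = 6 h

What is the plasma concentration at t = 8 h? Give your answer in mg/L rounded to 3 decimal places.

741.253 mg/L

k = ln 2 / 4 = 0.17329 per h
Dose 1 (55 mg at t=0 h): 55·exp(−0.17329·8) = 13.750 mg/L
Dose 2 (350 mg at t=1 h): 350·exp(−0.17329·7) = 104.056 mg/L
Dose 3 (100 mg at t=2 h): 100·exp(−0.17329·6) = 35.355 mg/L
Dose 4 (230 mg at t=3 h): 230·exp(−0.17329·5) = 96.703 mg/L
Dose 5 (285 mg at t=4 h): 285·exp(−0.17329·4) = 142.500 mg/L
Dose 6 (450 mg at t=5 h): 450·exp(−0.17329·3) = 267.572 mg/L
Dose 7 (115 mg at t=6 h): 115·exp(−0.17329·2) = 81.317 mg/L
C(8) = 13.750 + 104.056 + 35.355 + 96.703 + 142.500 + 267.572 + 81.317 = 741.253 mg/L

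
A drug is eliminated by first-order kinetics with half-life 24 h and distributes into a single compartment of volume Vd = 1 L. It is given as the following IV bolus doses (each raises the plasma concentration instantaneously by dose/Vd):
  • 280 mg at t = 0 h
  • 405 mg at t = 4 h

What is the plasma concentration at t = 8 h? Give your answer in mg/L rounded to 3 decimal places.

583.050 mg/L

k = ln 2 / 24 = 0.02888 per h
Dose 1 (280 mg at t=0 h): 280·exp(−0.02888·8) = 222.236 mg/L
Dose 2 (405 mg at t=4 h): 405·exp(−0.02888·4) = 360.814 mg/L
C(8) = 222.236 + 360.814 = 583.050 mg/L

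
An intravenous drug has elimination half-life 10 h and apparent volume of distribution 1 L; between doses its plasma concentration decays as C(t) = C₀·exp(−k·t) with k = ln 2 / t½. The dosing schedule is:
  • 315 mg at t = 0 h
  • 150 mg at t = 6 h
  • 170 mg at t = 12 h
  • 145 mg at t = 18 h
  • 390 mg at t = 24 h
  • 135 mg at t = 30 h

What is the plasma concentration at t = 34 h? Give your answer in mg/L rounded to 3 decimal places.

k = ln 2 / 10 = 0.06931 per h
Dose 1 (315 mg at t=0 h): 315·exp(−0.06931·34) = 29.841 mg/L
Dose 2 (150 mg at t=6 h): 150·exp(−0.06931·28) = 21.538 mg/L
Dose 3 (170 mg at t=12 h): 170·exp(−0.06931·22) = 36.998 mg/L
Dose 4 (145 mg at t=18 h): 145·exp(−0.06931·16) = 47.832 mg/L
Dose 5 (390 mg at t=24 h): 390·exp(−0.06931·10) = 195.000 mg/L
Dose 6 (135 mg at t=30 h): 135·exp(−0.06931·4) = 102.311 mg/L
C(34) = 29.841 + 21.538 + 36.998 + 47.832 + 195.000 + 102.311 = 433.520 mg/L

433.520 mg/L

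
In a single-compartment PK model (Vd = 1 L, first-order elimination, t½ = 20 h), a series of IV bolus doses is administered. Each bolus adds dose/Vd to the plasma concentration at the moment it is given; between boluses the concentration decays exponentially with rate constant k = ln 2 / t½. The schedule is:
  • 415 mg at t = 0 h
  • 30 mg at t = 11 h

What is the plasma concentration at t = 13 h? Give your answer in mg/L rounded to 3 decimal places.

292.462 mg/L

k = ln 2 / 20 = 0.03466 per h
Dose 1 (415 mg at t=0 h): 415·exp(−0.03466·13) = 264.471 mg/L
Dose 2 (30 mg at t=11 h): 30·exp(−0.03466·2) = 27.991 mg/L
C(13) = 264.471 + 27.991 = 292.462 mg/L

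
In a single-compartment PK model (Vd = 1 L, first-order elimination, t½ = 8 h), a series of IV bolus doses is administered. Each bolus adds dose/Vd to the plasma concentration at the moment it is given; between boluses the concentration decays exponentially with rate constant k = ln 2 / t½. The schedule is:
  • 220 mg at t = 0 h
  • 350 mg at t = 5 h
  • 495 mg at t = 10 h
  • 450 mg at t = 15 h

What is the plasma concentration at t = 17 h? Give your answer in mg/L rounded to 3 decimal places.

822.483 mg/L

k = ln 2 / 8 = 0.08664 per h
Dose 1 (220 mg at t=0 h): 220·exp(−0.08664·17) = 50.435 mg/L
Dose 2 (350 mg at t=5 h): 350·exp(−0.08664·12) = 123.744 mg/L
Dose 3 (495 mg at t=10 h): 495·exp(−0.08664·7) = 269.901 mg/L
Dose 4 (450 mg at t=15 h): 450·exp(−0.08664·2) = 378.403 mg/L
C(17) = 50.435 + 123.744 + 269.901 + 378.403 = 822.483 mg/L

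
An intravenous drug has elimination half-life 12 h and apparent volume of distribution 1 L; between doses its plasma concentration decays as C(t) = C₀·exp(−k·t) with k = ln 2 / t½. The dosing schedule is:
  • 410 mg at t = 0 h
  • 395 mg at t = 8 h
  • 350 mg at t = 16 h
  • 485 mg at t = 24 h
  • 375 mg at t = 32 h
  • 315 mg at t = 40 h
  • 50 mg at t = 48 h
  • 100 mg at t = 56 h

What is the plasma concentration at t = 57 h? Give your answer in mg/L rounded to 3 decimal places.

474.007 mg/L

k = ln 2 / 12 = 0.05776 per h
Dose 1 (410 mg at t=0 h): 410·exp(−0.05776·57) = 15.237 mg/L
Dose 2 (395 mg at t=8 h): 395·exp(−0.05776·49) = 23.302 mg/L
Dose 3 (350 mg at t=16 h): 350·exp(−0.05776·41) = 32.775 mg/L
Dose 4 (485 mg at t=24 h): 485·exp(−0.05776·33) = 72.096 mg/L
Dose 5 (375 mg at t=32 h): 375·exp(−0.05776·25) = 88.488 mg/L
Dose 6 (315 mg at t=40 h): 315·exp(−0.05776·17) = 117.992 mg/L
Dose 7 (50 mg at t=48 h): 50·exp(−0.05776·9) = 29.730 mg/L
Dose 8 (100 mg at t=56 h): 100·exp(−0.05776·1) = 94.387 mg/L
C(57) = 15.237 + 23.302 + 32.775 + 72.096 + 88.488 + 117.992 + 29.730 + 94.387 = 474.007 mg/L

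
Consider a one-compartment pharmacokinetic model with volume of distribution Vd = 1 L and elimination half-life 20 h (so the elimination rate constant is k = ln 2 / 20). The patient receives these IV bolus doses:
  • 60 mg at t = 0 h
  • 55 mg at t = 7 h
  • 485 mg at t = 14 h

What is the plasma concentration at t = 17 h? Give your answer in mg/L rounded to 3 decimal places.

k = ln 2 / 20 = 0.03466 per h
Dose 1 (60 mg at t=0 h): 60·exp(−0.03466·17) = 33.287 mg/L
Dose 2 (55 mg at t=7 h): 55·exp(−0.03466·10) = 38.891 mg/L
Dose 3 (485 mg at t=14 h): 485·exp(−0.03466·3) = 437.106 mg/L
C(17) = 33.287 + 38.891 + 437.106 = 509.284 mg/L

509.284 mg/L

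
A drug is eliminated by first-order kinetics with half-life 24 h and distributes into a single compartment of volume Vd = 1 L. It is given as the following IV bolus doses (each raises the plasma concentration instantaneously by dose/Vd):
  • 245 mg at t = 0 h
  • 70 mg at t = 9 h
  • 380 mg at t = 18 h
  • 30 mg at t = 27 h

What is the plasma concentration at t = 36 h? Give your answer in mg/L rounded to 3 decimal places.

367.798 mg/L

k = ln 2 / 24 = 0.02888 per h
Dose 1 (245 mg at t=0 h): 245·exp(−0.02888·36) = 86.621 mg/L
Dose 2 (70 mg at t=9 h): 70·exp(−0.02888·27) = 32.095 mg/L
Dose 3 (380 mg at t=18 h): 380·exp(−0.02888·18) = 225.949 mg/L
Dose 4 (30 mg at t=27 h): 30·exp(−0.02888·9) = 23.133 mg/L
C(36) = 86.621 + 32.095 + 225.949 + 23.133 = 367.798 mg/L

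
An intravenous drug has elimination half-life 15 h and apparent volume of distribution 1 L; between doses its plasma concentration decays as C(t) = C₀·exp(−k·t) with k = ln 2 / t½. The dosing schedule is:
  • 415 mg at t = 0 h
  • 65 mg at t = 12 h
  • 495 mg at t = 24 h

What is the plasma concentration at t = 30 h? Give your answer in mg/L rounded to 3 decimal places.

507.183 mg/L

k = ln 2 / 15 = 0.04621 per h
Dose 1 (415 mg at t=0 h): 415·exp(−0.04621·30) = 103.750 mg/L
Dose 2 (65 mg at t=12 h): 65·exp(−0.04621·18) = 28.293 mg/L
Dose 3 (495 mg at t=24 h): 495·exp(−0.04621·6) = 375.140 mg/L
C(30) = 103.750 + 28.293 + 375.140 = 507.183 mg/L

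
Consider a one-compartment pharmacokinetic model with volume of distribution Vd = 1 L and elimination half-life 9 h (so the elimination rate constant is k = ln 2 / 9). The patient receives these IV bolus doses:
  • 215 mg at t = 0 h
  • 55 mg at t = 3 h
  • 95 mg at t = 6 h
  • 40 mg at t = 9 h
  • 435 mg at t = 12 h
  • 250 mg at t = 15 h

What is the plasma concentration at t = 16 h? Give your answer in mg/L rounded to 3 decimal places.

701.355 mg/L

k = ln 2 / 9 = 0.07702 per h
Dose 1 (215 mg at t=0 h): 215·exp(−0.07702·16) = 62.701 mg/L
Dose 2 (55 mg at t=3 h): 55·exp(−0.07702·13) = 20.209 mg/L
Dose 3 (95 mg at t=6 h): 95·exp(−0.07702·10) = 43.979 mg/L
Dose 4 (40 mg at t=9 h): 40·exp(−0.07702·7) = 23.331 mg/L
Dose 5 (435 mg at t=12 h): 435·exp(−0.07702·4) = 319.667 mg/L
Dose 6 (250 mg at t=15 h): 250·exp(−0.07702·1) = 231.469 mg/L
C(16) = 62.701 + 20.209 + 43.979 + 23.331 + 319.667 + 231.469 = 701.355 mg/L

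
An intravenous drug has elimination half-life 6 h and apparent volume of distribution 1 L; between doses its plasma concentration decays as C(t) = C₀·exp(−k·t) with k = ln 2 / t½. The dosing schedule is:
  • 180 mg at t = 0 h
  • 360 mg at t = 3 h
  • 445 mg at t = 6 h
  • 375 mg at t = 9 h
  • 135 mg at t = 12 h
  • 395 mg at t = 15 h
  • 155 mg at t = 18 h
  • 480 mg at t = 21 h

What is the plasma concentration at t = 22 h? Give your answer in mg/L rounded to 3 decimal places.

951.620 mg/L

k = ln 2 / 6 = 0.11552 per h
Dose 1 (180 mg at t=0 h): 180·exp(−0.11552·22) = 14.174 mg/L
Dose 2 (360 mg at t=3 h): 360·exp(−0.11552·19) = 40.090 mg/L
Dose 3 (445 mg at t=6 h): 445·exp(−0.11552·16) = 70.083 mg/L
Dose 4 (375 mg at t=9 h): 375·exp(−0.11552·13) = 83.522 mg/L
Dose 5 (135 mg at t=12 h): 135·exp(−0.11552·10) = 42.522 mg/L
Dose 6 (395 mg at t=15 h): 395·exp(−0.11552·7) = 175.952 mg/L
Dose 7 (155 mg at t=18 h): 155·exp(−0.11552·4) = 97.644 mg/L
Dose 8 (480 mg at t=21 h): 480·exp(−0.11552·1) = 427.631 mg/L
C(22) = 14.174 + 40.090 + 70.083 + 83.522 + 42.522 + 175.952 + 97.644 + 427.631 = 951.620 mg/L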